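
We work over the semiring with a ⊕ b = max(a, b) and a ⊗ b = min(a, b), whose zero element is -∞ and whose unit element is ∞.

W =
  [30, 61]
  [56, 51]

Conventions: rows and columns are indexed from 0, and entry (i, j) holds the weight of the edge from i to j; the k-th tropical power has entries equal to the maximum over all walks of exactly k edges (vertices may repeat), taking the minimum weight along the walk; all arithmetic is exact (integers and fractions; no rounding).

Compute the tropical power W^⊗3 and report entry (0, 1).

W^⊗2:
  [56, 51]
  [51, 56]
W^⊗3:
  [51, 56]
  [56, 51]
Key observation: the optimum is the walk 0->1->0->1, with weight 61 min 56 min 61 = 56.
Optimal value attained by: walk 0->1->0->1.
Answer: (W^⊗3)[0][1] = 56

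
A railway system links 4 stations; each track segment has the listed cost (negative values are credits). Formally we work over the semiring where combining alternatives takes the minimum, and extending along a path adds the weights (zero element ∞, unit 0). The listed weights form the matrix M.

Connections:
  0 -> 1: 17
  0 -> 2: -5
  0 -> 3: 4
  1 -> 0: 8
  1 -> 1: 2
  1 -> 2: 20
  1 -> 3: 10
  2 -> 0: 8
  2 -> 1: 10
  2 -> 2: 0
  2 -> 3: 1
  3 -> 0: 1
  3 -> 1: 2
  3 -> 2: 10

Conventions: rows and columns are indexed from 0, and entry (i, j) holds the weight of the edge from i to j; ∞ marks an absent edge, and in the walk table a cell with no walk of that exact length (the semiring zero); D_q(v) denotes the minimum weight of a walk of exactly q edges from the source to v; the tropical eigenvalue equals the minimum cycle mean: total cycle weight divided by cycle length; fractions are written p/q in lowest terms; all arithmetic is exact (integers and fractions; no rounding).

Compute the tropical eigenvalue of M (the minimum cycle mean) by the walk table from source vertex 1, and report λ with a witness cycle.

q=0: [∞, 0, ∞, ∞]
q=1: [8, 2, 20, 10]
q=2: [10, 4, 3, 12]
q=3: [11, 6, 3, 4]
q=4: [5, 6, 3, 4]
Optimal cycle mean attained by: cycle 0->2->3->0, total (-5) + 1 + 1, length 3.
Answer: λ = -1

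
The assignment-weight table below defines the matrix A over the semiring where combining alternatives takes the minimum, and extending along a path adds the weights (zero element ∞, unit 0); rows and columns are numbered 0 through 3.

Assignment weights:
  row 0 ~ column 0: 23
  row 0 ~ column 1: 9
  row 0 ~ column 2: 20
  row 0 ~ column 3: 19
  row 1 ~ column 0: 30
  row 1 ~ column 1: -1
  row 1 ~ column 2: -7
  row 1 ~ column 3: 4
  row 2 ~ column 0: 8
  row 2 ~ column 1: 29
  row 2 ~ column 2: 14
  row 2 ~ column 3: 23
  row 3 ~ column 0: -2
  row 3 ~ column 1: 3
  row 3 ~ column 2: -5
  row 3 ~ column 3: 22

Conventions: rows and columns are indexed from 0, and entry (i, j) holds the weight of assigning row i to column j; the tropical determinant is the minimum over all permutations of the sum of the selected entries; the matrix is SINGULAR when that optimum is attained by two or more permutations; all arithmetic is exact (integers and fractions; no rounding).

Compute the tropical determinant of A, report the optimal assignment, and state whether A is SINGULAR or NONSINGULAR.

σ = (0, 1, 2, 3): 23 + (-1) + 14 + 22 = 58
σ = (0, 1, 3, 2): 23 + (-1) + 23 + (-5) = 40
σ = (0, 2, 1, 3): 23 + (-7) + 29 + 22 = 67
σ = (0, 2, 3, 1): 23 + (-7) + 23 + 3 = 42
σ = (0, 3, 1, 2): 23 + 4 + 29 + (-5) = 51
σ = (0, 3, 2, 1): 23 + 4 + 14 + 3 = 44
σ = (1, 0, 2, 3): 9 + 30 + 14 + 22 = 75
σ = (1, 0, 3, 2): 9 + 30 + 23 + (-5) = 57
σ = (1, 2, 0, 3): 9 + (-7) + 8 + 22 = 32
σ = (1, 2, 3, 0): 9 + (-7) + 23 + (-2) = 23
σ = (1, 3, 0, 2): 9 + 4 + 8 + (-5) = 16
σ = (1, 3, 2, 0): 9 + 4 + 14 + (-2) = 25
σ = (2, 0, 1, 3): 20 + 30 + 29 + 22 = 101
σ = (2, 0, 3, 1): 20 + 30 + 23 + 3 = 76
σ = (2, 1, 0, 3): 20 + (-1) + 8 + 22 = 49
σ = (2, 1, 3, 0): 20 + (-1) + 23 + (-2) = 40
σ = (2, 3, 0, 1): 20 + 4 + 8 + 3 = 35
σ = (2, 3, 1, 0): 20 + 4 + 29 + (-2) = 51
σ = (3, 0, 1, 2): 19 + 30 + 29 + (-5) = 73
σ = (3, 0, 2, 1): 19 + 30 + 14 + 3 = 66
σ = (3, 1, 0, 2): 19 + (-1) + 8 + (-5) = 21
σ = (3, 1, 2, 0): 19 + (-1) + 14 + (-2) = 30
σ = (3, 2, 0, 1): 19 + (-7) + 8 + 3 = 23
σ = (3, 2, 1, 0): 19 + (-7) + 29 + (-2) = 39
Optimal value attained by: σ = (1, 3, 0, 2).
Answer: det⊕(A) = 16; verdict: NONSINGULAR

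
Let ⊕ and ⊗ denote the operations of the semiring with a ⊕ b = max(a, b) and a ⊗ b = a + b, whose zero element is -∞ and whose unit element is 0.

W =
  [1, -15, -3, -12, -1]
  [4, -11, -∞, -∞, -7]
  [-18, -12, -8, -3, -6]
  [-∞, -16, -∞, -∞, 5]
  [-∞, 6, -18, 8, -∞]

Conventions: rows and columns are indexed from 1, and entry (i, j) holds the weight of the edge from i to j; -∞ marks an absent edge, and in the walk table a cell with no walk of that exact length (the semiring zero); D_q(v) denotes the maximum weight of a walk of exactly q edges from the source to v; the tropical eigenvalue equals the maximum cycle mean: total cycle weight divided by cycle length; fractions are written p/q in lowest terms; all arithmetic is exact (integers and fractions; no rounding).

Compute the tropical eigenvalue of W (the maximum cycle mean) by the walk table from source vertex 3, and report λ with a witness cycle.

q=0: [-∞, -∞, 0, -∞, -∞]
q=1: [-18, -12, -8, -3, -6]
q=2: [-8, 0, -16, 2, 2]
q=3: [4, 8, -11, 10, 7]
q=4: [12, 13, 1, 15, 15]
q=5: [17, 21, 9, 23, 20]
Optimal cycle mean attained by: cycle 4->5->4, total 5 + 8, length 2.
Answer: λ = 13/2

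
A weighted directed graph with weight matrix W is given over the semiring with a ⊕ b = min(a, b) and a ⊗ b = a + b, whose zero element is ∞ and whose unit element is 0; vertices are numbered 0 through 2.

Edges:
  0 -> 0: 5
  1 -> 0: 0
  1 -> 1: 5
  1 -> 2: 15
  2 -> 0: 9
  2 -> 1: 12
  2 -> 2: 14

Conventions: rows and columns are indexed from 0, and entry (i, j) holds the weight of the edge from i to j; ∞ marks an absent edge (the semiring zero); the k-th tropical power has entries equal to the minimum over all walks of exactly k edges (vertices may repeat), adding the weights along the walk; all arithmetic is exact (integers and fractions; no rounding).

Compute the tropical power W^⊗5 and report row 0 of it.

W^⊗2:
  [10, ∞, ∞]
  [5, 10, 20]
  [12, 17, 27]
W^⊗3:
  [15, ∞, ∞]
  [10, 15, 25]
  [17, 22, 32]
W^⊗4:
  [20, ∞, ∞]
  [15, 20, 30]
  [22, 27, 37]
W^⊗5:
  [25, ∞, ∞]
  [20, 25, 35]
  [27, 32, 42]
Answer: row 0 of W^⊗5 = [25, ∞, ∞]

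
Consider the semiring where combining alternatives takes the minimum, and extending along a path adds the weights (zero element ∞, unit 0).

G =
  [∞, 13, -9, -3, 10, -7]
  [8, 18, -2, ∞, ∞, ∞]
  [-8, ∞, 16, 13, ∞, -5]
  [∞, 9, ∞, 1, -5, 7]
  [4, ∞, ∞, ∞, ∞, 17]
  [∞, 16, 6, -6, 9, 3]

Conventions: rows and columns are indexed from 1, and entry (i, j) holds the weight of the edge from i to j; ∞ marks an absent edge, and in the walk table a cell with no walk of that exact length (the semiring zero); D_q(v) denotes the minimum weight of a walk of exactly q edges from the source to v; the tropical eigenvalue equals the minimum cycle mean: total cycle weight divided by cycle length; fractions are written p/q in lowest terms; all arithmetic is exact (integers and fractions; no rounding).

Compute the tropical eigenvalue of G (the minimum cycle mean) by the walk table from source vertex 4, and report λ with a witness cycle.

q=0: [∞, ∞, ∞, 0, ∞, ∞]
q=1: [∞, 9, ∞, 1, -5, 7]
q=2: [-1, 10, 7, 1, -4, 8]
q=3: [-1, 10, -10, -4, -4, -8]
q=4: [-18, 5, -10, -14, -9, -15]
q=5: [-18, -5, -27, -21, -19, -25]
q=6: [-35, -12, -27, -31, -26, -32]
Optimal cycle mean attained by: cycle 1->3->1, total (-9) + (-8), length 2.
Answer: λ = -17/2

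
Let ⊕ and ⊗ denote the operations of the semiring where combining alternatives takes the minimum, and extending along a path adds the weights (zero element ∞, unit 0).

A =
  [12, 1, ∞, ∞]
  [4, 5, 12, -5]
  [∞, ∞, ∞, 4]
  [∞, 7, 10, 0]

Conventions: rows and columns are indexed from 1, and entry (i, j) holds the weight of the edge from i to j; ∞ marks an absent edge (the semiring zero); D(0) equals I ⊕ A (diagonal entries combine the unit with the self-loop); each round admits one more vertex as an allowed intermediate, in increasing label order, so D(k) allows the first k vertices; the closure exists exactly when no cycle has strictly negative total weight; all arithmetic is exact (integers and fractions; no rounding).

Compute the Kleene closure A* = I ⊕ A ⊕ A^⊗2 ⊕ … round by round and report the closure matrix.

D(0):
  [0, 1, ∞, ∞]
  [4, 0, 12, -5]
  [∞, ∞, 0, 4]
  [∞, 7, 10, 0]
D(1):
  [0, 1, ∞, ∞]
  [4, 0, 12, -5]
  [∞, ∞, 0, 4]
  [∞, 7, 10, 0]
D(2):
  [0, 1, 13, -4]
  [4, 0, 12, -5]
  [∞, ∞, 0, 4]
  [11, 7, 10, 0]
D(3):
  [0, 1, 13, -4]
  [4, 0, 12, -5]
  [∞, ∞, 0, 4]
  [11, 7, 10, 0]
D(4):
  [0, 1, 6, -4]
  [4, 0, 5, -5]
  [15, 11, 0, 4]
  [11, 7, 10, 0]
Answer: A* = [[0, 1, 6, -4], [4, 0, 5, -5], [15, 11, 0, 4], [11, 7, 10, 0]]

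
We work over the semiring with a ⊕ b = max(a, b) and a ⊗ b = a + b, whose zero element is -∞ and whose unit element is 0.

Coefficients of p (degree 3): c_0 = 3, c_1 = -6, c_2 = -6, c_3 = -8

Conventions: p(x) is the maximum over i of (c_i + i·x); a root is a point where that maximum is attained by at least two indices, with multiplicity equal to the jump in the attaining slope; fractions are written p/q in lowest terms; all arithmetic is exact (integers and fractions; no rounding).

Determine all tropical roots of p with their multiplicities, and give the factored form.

hull edge (i=0, c=3) to (i=3, c=-8): slope -11/3, span 3
Factored form: p(x) = -8 ⊗ (x ⊕ 11/3) ⊗ (x ⊕ 11/3) ⊗ (x ⊕ 11/3)
Answer: roots = 11/3 (mult 3)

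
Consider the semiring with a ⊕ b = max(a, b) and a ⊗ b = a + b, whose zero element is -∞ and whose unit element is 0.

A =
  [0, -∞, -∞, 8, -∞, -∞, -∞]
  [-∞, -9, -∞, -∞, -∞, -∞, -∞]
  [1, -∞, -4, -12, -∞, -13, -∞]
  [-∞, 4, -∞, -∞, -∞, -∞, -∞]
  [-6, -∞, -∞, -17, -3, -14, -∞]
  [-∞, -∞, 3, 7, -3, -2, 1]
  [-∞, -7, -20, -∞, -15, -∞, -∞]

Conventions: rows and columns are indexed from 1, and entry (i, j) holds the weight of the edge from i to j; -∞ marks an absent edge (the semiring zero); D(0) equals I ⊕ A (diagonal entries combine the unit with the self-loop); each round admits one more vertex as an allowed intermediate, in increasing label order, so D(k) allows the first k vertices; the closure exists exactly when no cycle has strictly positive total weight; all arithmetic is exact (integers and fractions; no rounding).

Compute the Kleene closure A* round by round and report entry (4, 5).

D(0):
  [0, -∞, -∞, 8, -∞, -∞, -∞]
  [-∞, 0, -∞, -∞, -∞, -∞, -∞]
  [1, -∞, 0, -12, -∞, -13, -∞]
  [-∞, 4, -∞, 0, -∞, -∞, -∞]
  [-6, -∞, -∞, -17, 0, -14, -∞]
  [-∞, -∞, 3, 7, -3, 0, 1]
  [-∞, -7, -20, -∞, -15, -∞, 0]
D(1):
  [0, -∞, -∞, 8, -∞, -∞, -∞]
  [-∞, 0, -∞, -∞, -∞, -∞, -∞]
  [1, -∞, 0, 9, -∞, -13, -∞]
  [-∞, 4, -∞, 0, -∞, -∞, -∞]
  [-6, -∞, -∞, 2, 0, -14, -∞]
  [-∞, -∞, 3, 7, -3, 0, 1]
  [-∞, -7, -20, -∞, -15, -∞, 0]
D(2):
  [0, -∞, -∞, 8, -∞, -∞, -∞]
  [-∞, 0, -∞, -∞, -∞, -∞, -∞]
  [1, -∞, 0, 9, -∞, -13, -∞]
  [-∞, 4, -∞, 0, -∞, -∞, -∞]
  [-6, -∞, -∞, 2, 0, -14, -∞]
  [-∞, -∞, 3, 7, -3, 0, 1]
  [-∞, -7, -20, -∞, -15, -∞, 0]
D(3):
  [0, -∞, -∞, 8, -∞, -∞, -∞]
  [-∞, 0, -∞, -∞, -∞, -∞, -∞]
  [1, -∞, 0, 9, -∞, -13, -∞]
  [-∞, 4, -∞, 0, -∞, -∞, -∞]
  [-6, -∞, -∞, 2, 0, -14, -∞]
  [4, -∞, 3, 12, -3, 0, 1]
  [-19, -7, -20, -11, -15, -33, 0]
D(4):
  [0, 12, -∞, 8, -∞, -∞, -∞]
  [-∞, 0, -∞, -∞, -∞, -∞, -∞]
  [1, 13, 0, 9, -∞, -13, -∞]
  [-∞, 4, -∞, 0, -∞, -∞, -∞]
  [-6, 6, -∞, 2, 0, -14, -∞]
  [4, 16, 3, 12, -3, 0, 1]
  [-19, -7, -20, -11, -15, -33, 0]
D(5):
  [0, 12, -∞, 8, -∞, -∞, -∞]
  [-∞, 0, -∞, -∞, -∞, -∞, -∞]
  [1, 13, 0, 9, -∞, -13, -∞]
  [-∞, 4, -∞, 0, -∞, -∞, -∞]
  [-6, 6, -∞, 2, 0, -14, -∞]
  [4, 16, 3, 12, -3, 0, 1]
  [-19, -7, -20, -11, -15, -29, 0]
D(6):
  [0, 12, -∞, 8, -∞, -∞, -∞]
  [-∞, 0, -∞, -∞, -∞, -∞, -∞]
  [1, 13, 0, 9, -16, -13, -12]
  [-∞, 4, -∞, 0, -∞, -∞, -∞]
  [-6, 6, -11, 2, 0, -14, -13]
  [4, 16, 3, 12, -3, 0, 1]
  [-19, -7, -20, -11, -15, -29, 0]
D(7):
  [0, 12, -∞, 8, -∞, -∞, -∞]
  [-∞, 0, -∞, -∞, -∞, -∞, -∞]
  [1, 13, 0, 9, -16, -13, -12]
  [-∞, 4, -∞, 0, -∞, -∞, -∞]
  [-6, 6, -11, 2, 0, -14, -13]
  [4, 16, 3, 12, -3, 0, 1]
  [-19, -7, -20, -11, -15, -29, 0]
Answer: A*[4][5] = -∞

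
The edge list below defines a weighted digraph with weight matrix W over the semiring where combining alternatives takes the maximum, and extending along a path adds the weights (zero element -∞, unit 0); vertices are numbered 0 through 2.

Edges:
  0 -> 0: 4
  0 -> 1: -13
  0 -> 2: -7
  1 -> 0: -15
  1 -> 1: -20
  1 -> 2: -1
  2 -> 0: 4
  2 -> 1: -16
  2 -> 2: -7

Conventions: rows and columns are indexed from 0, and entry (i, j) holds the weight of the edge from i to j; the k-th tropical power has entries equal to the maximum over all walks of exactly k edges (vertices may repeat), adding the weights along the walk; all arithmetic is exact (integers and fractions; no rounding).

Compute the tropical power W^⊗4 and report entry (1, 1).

W^⊗2:
  [8, -9, -3]
  [3, -17, -8]
  [8, -9, -3]
W^⊗3:
  [12, -5, 1]
  [7, -10, -4]
  [12, -5, 1]
W^⊗4:
  [16, -1, 5]
  [11, -6, 0]
  [16, -1, 5]
Key observation: the optimum is the walk 1->2->0->0->1, with weight (-1) + 4 + 4 + (-13) = -6.
Optimal value attained by: walk 1->2->0->0->1.
Answer: (W^⊗4)[1][1] = -6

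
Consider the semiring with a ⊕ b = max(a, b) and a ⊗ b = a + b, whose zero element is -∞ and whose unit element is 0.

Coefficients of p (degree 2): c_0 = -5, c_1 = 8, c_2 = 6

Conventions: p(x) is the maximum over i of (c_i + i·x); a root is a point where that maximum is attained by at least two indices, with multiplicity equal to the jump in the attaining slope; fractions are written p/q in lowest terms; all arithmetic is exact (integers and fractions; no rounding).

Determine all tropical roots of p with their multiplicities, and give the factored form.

hull edge (i=0, c=-5) to (i=1, c=8): slope 13, span 1
hull edge (i=1, c=8) to (i=2, c=6): slope -2, span 1
Factored form: p(x) = 6 ⊗ (x ⊕ (-13)) ⊗ (x ⊕ 2)
Answer: roots = -13 (mult 1), 2 (mult 1)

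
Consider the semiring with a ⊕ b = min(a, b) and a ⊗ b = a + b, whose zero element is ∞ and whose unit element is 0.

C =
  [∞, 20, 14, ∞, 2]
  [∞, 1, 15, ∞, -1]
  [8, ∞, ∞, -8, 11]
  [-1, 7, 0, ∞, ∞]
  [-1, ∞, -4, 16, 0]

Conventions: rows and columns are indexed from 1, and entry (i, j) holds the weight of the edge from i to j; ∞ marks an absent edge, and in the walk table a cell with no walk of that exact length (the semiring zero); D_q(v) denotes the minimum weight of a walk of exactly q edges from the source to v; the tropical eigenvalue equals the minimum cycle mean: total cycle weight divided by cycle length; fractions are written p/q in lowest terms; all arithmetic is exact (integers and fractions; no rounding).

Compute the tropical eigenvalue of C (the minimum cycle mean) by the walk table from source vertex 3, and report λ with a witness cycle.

q=0: [∞, ∞, 0, ∞, ∞]
q=1: [8, ∞, ∞, -8, 11]
q=2: [-9, -1, -8, 27, 10]
q=3: [0, 0, 5, -16, -7]
q=4: [-17, -9, -16, -3, -7]
q=5: [-8, -8, -11, -24, -15]
Optimal cycle mean attained by: cycle 3->4->3, total (-8) + 0, length 2.
Answer: λ = -4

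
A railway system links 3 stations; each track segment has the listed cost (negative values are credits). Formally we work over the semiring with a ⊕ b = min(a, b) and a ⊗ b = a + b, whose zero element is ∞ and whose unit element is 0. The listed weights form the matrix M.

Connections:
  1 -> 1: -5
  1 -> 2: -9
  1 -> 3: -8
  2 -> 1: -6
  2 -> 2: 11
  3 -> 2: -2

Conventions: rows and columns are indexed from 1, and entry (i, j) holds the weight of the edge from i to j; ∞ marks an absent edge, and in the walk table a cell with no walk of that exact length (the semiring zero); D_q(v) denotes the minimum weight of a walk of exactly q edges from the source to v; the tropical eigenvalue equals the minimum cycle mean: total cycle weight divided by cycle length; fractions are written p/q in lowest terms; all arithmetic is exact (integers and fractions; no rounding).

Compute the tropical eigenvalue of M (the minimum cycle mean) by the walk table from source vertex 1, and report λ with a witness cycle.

q=0: [0, ∞, ∞]
q=1: [-5, -9, -8]
q=2: [-15, -14, -13]
q=3: [-20, -24, -23]
Optimal cycle mean attained by: cycle 1->2->1, total (-9) + (-6), length 2.
Answer: λ = -15/2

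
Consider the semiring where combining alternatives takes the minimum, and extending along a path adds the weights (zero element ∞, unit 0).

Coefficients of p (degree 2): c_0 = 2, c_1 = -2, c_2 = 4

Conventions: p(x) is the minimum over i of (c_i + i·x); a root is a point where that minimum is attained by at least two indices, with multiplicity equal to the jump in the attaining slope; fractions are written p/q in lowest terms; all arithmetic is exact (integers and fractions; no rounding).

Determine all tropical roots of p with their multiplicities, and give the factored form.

hull edge (i=0, c=2) to (i=1, c=-2): slope -4, span 1
hull edge (i=1, c=-2) to (i=2, c=4): slope 6, span 1
Factored form: p(x) = 4 ⊗ (x ⊕ (-6)) ⊗ (x ⊕ 4)
Answer: roots = -6 (mult 1), 4 (mult 1)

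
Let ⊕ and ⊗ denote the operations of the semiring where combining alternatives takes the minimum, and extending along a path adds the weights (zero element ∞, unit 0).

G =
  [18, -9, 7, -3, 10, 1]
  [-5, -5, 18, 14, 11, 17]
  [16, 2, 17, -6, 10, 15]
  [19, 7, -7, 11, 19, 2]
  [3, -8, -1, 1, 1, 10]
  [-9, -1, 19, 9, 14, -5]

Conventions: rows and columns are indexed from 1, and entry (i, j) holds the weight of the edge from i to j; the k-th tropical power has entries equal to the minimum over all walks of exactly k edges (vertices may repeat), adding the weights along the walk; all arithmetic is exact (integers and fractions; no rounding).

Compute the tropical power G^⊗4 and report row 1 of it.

G^⊗2:
  [-14, -14, -10, 1, 2, -4]
  [-10, -14, 2, -8, 5, -4]
  [-3, -3, -13, 5, 11, -4]
  [-7, -5, 4, -13, 3, -3]
  [-13, -13, -6, -7, 2, 3]
  [-14, -18, -2, -12, 1, -10]
G^⊗3:
  [-19, -23, -7, -17, -4, -13]
  [-19, -19, -15, -13, -3, -9]
  [-13, -12, -2, -19, -3, -9]
  [-12, -16, -20, -10, 3, -11]
  [-18, -22, -14, -16, -3, -12]
  [-23, -23, -19, -17, -7, -15]
G^⊗4:
  [-28, -28, -24, -22, -12, -18]
  [-24, -28, -20, -22, -9, -18]
  [-18, -22, -26, -16, -3, -17]
  [-21, -21, -17, -26, -10, -16]
  [-27, -27, -23, -21, -11, -17]
  [-28, -32, -24, -26, -13, -22]
Answer: row 1 of G^⊗4 = [-28, -28, -24, -22, -12, -18]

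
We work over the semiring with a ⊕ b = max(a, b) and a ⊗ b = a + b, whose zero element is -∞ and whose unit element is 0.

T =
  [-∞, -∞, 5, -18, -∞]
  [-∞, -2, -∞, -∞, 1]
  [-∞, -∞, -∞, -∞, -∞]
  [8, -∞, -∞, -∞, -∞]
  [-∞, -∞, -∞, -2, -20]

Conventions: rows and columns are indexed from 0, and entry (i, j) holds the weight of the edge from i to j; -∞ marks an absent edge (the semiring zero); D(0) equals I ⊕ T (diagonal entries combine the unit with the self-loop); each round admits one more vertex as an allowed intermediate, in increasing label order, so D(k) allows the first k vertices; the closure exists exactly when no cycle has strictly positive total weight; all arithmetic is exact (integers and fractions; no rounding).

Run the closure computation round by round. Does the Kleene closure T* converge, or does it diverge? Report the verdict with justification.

D(0):
  [0, -∞, 5, -18, -∞]
  [-∞, 0, -∞, -∞, 1]
  [-∞, -∞, 0, -∞, -∞]
  [8, -∞, -∞, 0, -∞]
  [-∞, -∞, -∞, -2, 0]
D(1):
  [0, -∞, 5, -18, -∞]
  [-∞, 0, -∞, -∞, 1]
  [-∞, -∞, 0, -∞, -∞]
  [8, -∞, 13, 0, -∞]
  [-∞, -∞, -∞, -2, 0]
D(2):
  [0, -∞, 5, -18, -∞]
  [-∞, 0, -∞, -∞, 1]
  [-∞, -∞, 0, -∞, -∞]
  [8, -∞, 13, 0, -∞]
  [-∞, -∞, -∞, -2, 0]
D(3):
  [0, -∞, 5, -18, -∞]
  [-∞, 0, -∞, -∞, 1]
  [-∞, -∞, 0, -∞, -∞]
  [8, -∞, 13, 0, -∞]
  [-∞, -∞, -∞, -2, 0]
D(4):
  [0, -∞, 5, -18, -∞]
  [-∞, 0, -∞, -∞, 1]
  [-∞, -∞, 0, -∞, -∞]
  [8, -∞, 13, 0, -∞]
  [6, -∞, 11, -2, 0]
D(5):
  [0, -∞, 5, -18, -∞]
  [7, 0, 12, -1, 1]
  [-∞, -∞, 0, -∞, -∞]
  [8, -∞, 13, 0, -∞]
  [6, -∞, 11, -2, 0]
Key observation: every diagonal entry stays at the unit through all rounds, so no improving cycle exists.
Answer: CONVERGES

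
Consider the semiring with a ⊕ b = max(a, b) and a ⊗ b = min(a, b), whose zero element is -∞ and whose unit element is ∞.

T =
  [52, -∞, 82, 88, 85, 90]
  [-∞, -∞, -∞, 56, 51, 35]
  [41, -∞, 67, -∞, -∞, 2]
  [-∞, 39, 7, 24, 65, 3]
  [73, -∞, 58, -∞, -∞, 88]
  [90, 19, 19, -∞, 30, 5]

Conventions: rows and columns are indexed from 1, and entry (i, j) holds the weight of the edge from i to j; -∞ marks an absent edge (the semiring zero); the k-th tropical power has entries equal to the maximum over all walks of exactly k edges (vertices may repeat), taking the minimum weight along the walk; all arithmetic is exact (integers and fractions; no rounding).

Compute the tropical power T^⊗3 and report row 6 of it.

T^⊗2:
  [90, 39, 67, 52, 65, 85]
  [51, 39, 51, 24, 56, 51]
  [41, 2, 67, 41, 41, 41]
  [65, 24, 58, 39, 39, 65]
  [88, 19, 73, 73, 73, 73]
  [52, 5, 82, 88, 85, 90]
T^⊗3:
  [85, 39, 82, 88, 85, 90]
  [56, 24, 56, 51, 51, 56]
  [41, 39, 67, 41, 41, 41]
  [65, 39, 65, 65, 65, 65]
  [73, 39, 82, 88, 85, 88]
  [90, 39, 67, 52, 65, 85]
Answer: row 6 of T^⊗3 = [90, 39, 67, 52, 65, 85]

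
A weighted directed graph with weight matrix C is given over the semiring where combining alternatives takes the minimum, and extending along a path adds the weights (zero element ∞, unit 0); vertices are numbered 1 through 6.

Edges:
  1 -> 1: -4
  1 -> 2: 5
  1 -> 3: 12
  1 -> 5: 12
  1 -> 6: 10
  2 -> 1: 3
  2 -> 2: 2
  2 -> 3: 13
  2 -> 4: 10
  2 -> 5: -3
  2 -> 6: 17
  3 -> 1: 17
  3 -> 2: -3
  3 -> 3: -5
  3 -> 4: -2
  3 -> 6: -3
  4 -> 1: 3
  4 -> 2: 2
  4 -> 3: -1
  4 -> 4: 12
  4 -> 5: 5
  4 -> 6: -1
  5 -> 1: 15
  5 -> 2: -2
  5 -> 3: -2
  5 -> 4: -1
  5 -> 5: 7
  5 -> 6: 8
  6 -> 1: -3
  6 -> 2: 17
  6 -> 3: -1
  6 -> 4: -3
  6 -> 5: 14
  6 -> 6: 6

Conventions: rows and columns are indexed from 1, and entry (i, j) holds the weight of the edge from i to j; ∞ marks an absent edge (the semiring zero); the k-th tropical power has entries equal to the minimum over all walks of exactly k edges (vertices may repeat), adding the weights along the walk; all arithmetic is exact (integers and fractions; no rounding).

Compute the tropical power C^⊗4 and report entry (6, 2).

C^⊗2:
  [-8, 1, 7, 7, 2, 6]
  [-1, -5, -5, -4, -1, 5]
  [-6, -8, -10, -7, -6, -8]
  [-4, -4, -6, -4, -1, -4]
  [1, -5, -7, -4, -5, -5]
  [-7, -4, -6, -3, 2, -4]
C^⊗3:
  [-12, -3, 0, 1, -2, 2]
  [-5, -8, -10, -7, -8, -8]
  [-11, -13, -15, -12, -11, -13]
  [-8, -9, -11, -8, -7, -9]
  [-8, -10, -12, -9, -8, -10]
  [-11, -9, -11, -8, -7, -9]
C^⊗4:
  [-16, -7, -5, -3, -6, -3]
  [-11, -13, -15, -12, -11, -13]
  [-16, -18, -20, -17, -16, -18]
  [-12, -14, -16, -13, -12, -14]
  [-13, -15, -17, -14, -13, -15]
  [-15, -14, -16, -13, -12, -14]
Key observation: the optimum is the walk 6->3->3->3->2, with weight (-1) + (-5) + (-5) + (-3) = -14.
Optimal value attained by: walk 6->3->3->3->2.
Answer: (C^⊗4)[6][2] = -14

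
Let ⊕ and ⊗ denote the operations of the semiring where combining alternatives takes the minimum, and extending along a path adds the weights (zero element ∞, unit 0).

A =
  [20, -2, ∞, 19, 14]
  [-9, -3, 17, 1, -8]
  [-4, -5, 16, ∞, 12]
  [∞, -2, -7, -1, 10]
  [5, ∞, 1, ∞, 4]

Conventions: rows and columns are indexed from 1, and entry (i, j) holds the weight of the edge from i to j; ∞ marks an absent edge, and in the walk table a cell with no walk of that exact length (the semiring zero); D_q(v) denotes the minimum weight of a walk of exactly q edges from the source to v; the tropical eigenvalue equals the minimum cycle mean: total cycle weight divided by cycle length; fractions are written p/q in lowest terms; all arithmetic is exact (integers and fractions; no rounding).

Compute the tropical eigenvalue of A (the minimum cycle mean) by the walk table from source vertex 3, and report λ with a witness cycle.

q=0: [∞, ∞, 0, ∞, ∞]
q=1: [-4, -5, 16, ∞, 12]
q=2: [-14, -8, 12, -4, -13]
q=3: [-17, -16, -12, -7, -16]
q=4: [-25, -19, -15, -15, -24]
q=5: [-28, -27, -23, -18, -27]
Optimal cycle mean attained by: cycle 1->2->1, total (-2) + (-9), length 2.
Answer: λ = -11/2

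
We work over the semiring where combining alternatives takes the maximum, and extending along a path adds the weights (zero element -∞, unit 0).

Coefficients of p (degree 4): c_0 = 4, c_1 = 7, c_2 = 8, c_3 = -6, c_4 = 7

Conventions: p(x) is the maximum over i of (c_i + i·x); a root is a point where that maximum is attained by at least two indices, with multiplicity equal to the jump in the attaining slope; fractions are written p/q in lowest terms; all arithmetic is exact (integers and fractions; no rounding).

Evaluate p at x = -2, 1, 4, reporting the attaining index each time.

p(-2) = max(4+0·(-2)=4, 7+1·(-2)=5, 8+2·(-2)=4, -6+3·(-2)=-12, 7+4·(-2)=-1) = 5 (attained by i=1)
p(1) = max(4+0·1=4, 7+1·1=8, 8+2·1=10, -6+3·1=-3, 7+4·1=11) = 11 (attained by i=4)
p(4) = max(4+0·4=4, 7+1·4=11, 8+2·4=16, -6+3·4=6, 7+4·4=23) = 23 (attained by i=4)
Answer: p(-2) = 5; p(1) = 11; p(4) = 23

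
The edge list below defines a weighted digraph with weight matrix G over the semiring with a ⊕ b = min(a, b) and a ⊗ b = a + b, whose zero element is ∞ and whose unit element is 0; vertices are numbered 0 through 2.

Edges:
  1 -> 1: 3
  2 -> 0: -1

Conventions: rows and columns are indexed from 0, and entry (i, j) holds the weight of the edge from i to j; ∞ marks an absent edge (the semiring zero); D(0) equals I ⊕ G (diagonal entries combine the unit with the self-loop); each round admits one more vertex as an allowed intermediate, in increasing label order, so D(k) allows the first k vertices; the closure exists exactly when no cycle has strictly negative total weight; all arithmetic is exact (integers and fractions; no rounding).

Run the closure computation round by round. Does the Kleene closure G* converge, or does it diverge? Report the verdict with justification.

D(0):
  [0, ∞, ∞]
  [∞, 0, ∞]
  [-1, ∞, 0]
D(1):
  [0, ∞, ∞]
  [∞, 0, ∞]
  [-1, ∞, 0]
D(2):
  [0, ∞, ∞]
  [∞, 0, ∞]
  [-1, ∞, 0]
D(3):
  [0, ∞, ∞]
  [∞, 0, ∞]
  [-1, ∞, 0]
Key observation: every diagonal entry stays at the unit through all rounds, so no improving cycle exists.
Answer: CONVERGES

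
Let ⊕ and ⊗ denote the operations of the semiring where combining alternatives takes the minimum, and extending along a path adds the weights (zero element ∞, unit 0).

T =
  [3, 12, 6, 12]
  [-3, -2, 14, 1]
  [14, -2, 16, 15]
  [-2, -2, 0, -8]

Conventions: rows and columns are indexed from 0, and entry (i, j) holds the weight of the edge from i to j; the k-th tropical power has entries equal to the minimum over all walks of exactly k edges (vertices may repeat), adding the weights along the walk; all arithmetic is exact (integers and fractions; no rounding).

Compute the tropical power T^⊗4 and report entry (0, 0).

T^⊗2:
  [6, 4, 9, 4]
  [-5, -4, 1, -7]
  [-5, -4, 12, -1]
  [-10, -10, -8, -16]
T^⊗3:
  [1, 2, 4, -4]
  [-9, -9, -7, -15]
  [-7, -6, -1, -9]
  [-18, -18, -16, -24]
T^⊗4:
  [-6, -6, -4, -12]
  [-17, -17, -15, -23]
  [-11, -11, -9, -17]
  [-26, -26, -24, -32]
Key observation: the optimum is the walk 0->3->3->3->0, with weight 12 + (-8) + (-8) + (-2) = -6.
Optimal value attained by: walk 0->3->3->3->0.
Answer: (T^⊗4)[0][0] = -6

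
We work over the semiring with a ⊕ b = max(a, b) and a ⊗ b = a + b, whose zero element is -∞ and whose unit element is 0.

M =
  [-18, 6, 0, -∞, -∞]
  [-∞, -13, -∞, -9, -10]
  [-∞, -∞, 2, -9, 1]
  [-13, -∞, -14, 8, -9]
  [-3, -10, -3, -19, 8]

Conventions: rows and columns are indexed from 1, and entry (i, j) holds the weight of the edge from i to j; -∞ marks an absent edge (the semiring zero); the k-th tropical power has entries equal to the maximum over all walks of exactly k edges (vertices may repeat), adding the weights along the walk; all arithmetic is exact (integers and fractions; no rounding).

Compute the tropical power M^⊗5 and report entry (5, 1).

M^⊗2:
  [-36, -7, 2, -3, 1]
  [-13, -20, -13, -1, -2]
  [-2, -9, 4, -1, 9]
  [-5, -7, -6, 16, -1]
  [5, 3, 5, -11, 16]
M^⊗3:
  [-2, -9, 4, 5, 9]
  [-5, -7, -5, 7, 6]
  [6, 4, 6, 7, 17]
  [3, 1, 2, 24, 7]
  [13, 11, 13, -3, 24]
M^⊗4:
  [6, 4, 6, 13, 17]
  [3, 1, 3, 15, 14]
  [14, 12, 14, 15, 25]
  [11, 9, 10, 32, 15]
  [21, 19, 21, 5, 32]
M^⊗5:
  [14, 12, 14, 21, 25]
  [11, 9, 11, 23, 22]
  [22, 20, 22, 23, 33]
  [19, 17, 18, 40, 23]
  [29, 27, 29, 13, 40]
Key observation: the optimum is the walk 5->5->5->5->5->1, with weight 8 + 8 + 8 + 8 + (-3) = 29.
Optimal value attained by: walk 5->5->5->5->5->1.
Answer: (M^⊗5)[5][1] = 29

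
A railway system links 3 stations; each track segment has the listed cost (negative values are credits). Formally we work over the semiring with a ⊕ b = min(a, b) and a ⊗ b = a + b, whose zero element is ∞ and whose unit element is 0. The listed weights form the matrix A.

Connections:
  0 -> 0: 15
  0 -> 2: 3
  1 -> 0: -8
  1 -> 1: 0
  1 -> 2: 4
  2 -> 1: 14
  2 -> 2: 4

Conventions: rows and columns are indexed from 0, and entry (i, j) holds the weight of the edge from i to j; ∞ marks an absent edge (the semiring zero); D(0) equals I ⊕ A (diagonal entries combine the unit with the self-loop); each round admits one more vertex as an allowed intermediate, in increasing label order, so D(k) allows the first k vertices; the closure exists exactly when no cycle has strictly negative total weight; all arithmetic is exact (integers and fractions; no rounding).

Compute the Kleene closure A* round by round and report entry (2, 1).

D(0):
  [0, ∞, 3]
  [-8, 0, 4]
  [∞, 14, 0]
D(1):
  [0, ∞, 3]
  [-8, 0, -5]
  [∞, 14, 0]
D(2):
  [0, ∞, 3]
  [-8, 0, -5]
  [6, 14, 0]
D(3):
  [0, 17, 3]
  [-8, 0, -5]
  [6, 14, 0]
Answer: A*[2][1] = 14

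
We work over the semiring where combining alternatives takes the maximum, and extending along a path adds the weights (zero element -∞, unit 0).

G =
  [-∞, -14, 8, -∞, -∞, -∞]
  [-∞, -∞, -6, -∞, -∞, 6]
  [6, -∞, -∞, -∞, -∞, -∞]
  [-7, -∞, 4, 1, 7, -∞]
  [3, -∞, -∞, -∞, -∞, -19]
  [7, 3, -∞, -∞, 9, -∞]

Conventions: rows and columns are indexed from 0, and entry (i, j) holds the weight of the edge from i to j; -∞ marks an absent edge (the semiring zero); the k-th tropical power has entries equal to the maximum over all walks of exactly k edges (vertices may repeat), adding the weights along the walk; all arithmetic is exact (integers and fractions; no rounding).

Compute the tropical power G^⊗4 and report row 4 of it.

G^⊗2:
  [14, -∞, -20, -∞, -∞, -8]
  [13, 9, -∞, -∞, 15, -∞]
  [-∞, -8, 14, -∞, -∞, -∞]
  [10, -21, 5, 2, 8, -12]
  [-12, -11, 11, -∞, -10, -∞]
  [12, -7, 15, -∞, -∞, 9]
G^⊗3:
  [-1, 0, 22, -∞, 1, -∞]
  [18, -1, 21, -∞, -∞, 15]
  [20, -∞, -14, -∞, -∞, -2]
  [11, -4, 18, 3, 9, -11]
  [17, -26, -4, -∞, -∞, -5]
  [21, 12, 20, -∞, 18, -1]
G^⊗4:
  [28, -15, 7, -∞, -∞, 6]
  [27, 18, 26, -∞, 24, 5]
  [5, 6, 28, -∞, 7, -∞]
  [24, -3, 19, 4, 10, 2]
  [2, 3, 25, -∞, 4, -20]
  [26, 7, 29, -∞, 8, 18]
Answer: row 4 of G^⊗4 = [2, 3, 25, -∞, 4, -20]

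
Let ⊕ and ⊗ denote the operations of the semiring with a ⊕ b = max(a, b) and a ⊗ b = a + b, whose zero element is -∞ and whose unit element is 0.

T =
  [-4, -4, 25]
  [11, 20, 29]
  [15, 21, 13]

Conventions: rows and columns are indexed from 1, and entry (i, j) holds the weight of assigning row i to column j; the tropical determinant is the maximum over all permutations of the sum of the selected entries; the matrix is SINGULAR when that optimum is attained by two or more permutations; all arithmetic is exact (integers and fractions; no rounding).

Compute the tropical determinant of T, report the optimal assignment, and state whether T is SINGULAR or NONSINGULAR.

σ = (1, 2, 3): (-4) + 20 + 13 = 29
σ = (1, 3, 2): (-4) + 29 + 21 = 46
σ = (2, 1, 3): (-4) + 11 + 13 = 20
σ = (2, 3, 1): (-4) + 29 + 15 = 40
σ = (3, 1, 2): 25 + 11 + 21 = 57
σ = (3, 2, 1): 25 + 20 + 15 = 60
Optimal value attained by: σ = (3, 2, 1).
Answer: det⊕(T) = 60; verdict: NONSINGULAR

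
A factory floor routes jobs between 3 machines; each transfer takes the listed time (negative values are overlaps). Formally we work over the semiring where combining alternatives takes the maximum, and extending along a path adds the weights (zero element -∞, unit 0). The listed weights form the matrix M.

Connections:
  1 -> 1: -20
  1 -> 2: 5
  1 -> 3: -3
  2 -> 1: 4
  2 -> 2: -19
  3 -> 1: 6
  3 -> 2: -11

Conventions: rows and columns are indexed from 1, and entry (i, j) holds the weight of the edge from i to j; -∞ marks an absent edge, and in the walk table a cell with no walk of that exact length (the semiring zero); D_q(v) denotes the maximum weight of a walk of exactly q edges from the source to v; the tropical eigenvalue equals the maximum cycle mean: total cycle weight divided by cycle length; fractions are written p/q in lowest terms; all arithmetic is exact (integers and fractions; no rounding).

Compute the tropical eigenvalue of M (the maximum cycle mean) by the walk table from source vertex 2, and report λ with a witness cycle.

q=0: [-∞, 0, -∞]
q=1: [4, -19, -∞]
q=2: [-15, 9, 1]
q=3: [13, -10, -18]
Optimal cycle mean attained by: cycle 1->2->1, total 5 + 4, length 2.
Answer: λ = 9/2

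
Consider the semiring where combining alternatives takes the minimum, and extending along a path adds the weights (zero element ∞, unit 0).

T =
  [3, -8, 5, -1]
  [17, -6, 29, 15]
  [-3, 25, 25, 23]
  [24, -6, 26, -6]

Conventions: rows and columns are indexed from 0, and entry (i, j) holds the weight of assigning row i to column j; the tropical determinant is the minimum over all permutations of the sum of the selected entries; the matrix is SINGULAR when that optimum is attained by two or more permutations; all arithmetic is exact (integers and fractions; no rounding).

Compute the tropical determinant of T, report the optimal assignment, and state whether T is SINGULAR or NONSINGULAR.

σ = (0, 1, 2, 3): 3 + (-6) + 25 + (-6) = 16
σ = (0, 1, 3, 2): 3 + (-6) + 23 + 26 = 46
σ = (0, 2, 1, 3): 3 + 29 + 25 + (-6) = 51
σ = (0, 2, 3, 1): 3 + 29 + 23 + (-6) = 49
σ = (0, 3, 1, 2): 3 + 15 + 25 + 26 = 69
σ = (0, 3, 2, 1): 3 + 15 + 25 + (-6) = 37
σ = (1, 0, 2, 3): (-8) + 17 + 25 + (-6) = 28
σ = (1, 0, 3, 2): (-8) + 17 + 23 + 26 = 58
σ = (1, 2, 0, 3): (-8) + 29 + (-3) + (-6) = 12
σ = (1, 2, 3, 0): (-8) + 29 + 23 + 24 = 68
σ = (1, 3, 0, 2): (-8) + 15 + (-3) + 26 = 30
σ = (1, 3, 2, 0): (-8) + 15 + 25 + 24 = 56
σ = (2, 0, 1, 3): 5 + 17 + 25 + (-6) = 41
σ = (2, 0, 3, 1): 5 + 17 + 23 + (-6) = 39
σ = (2, 1, 0, 3): 5 + (-6) + (-3) + (-6) = -10
σ = (2, 1, 3, 0): 5 + (-6) + 23 + 24 = 46
σ = (2, 3, 0, 1): 5 + 15 + (-3) + (-6) = 11
σ = (2, 3, 1, 0): 5 + 15 + 25 + 24 = 69
σ = (3, 0, 1, 2): (-1) + 17 + 25 + 26 = 67
σ = (3, 0, 2, 1): (-1) + 17 + 25 + (-6) = 35
σ = (3, 1, 0, 2): (-1) + (-6) + (-3) + 26 = 16
σ = (3, 1, 2, 0): (-1) + (-6) + 25 + 24 = 42
σ = (3, 2, 0, 1): (-1) + 29 + (-3) + (-6) = 19
σ = (3, 2, 1, 0): (-1) + 29 + 25 + 24 = 77
Optimal value attained by: σ = (2, 1, 0, 3).
Answer: det⊕(T) = -10; verdict: NONSINGULAR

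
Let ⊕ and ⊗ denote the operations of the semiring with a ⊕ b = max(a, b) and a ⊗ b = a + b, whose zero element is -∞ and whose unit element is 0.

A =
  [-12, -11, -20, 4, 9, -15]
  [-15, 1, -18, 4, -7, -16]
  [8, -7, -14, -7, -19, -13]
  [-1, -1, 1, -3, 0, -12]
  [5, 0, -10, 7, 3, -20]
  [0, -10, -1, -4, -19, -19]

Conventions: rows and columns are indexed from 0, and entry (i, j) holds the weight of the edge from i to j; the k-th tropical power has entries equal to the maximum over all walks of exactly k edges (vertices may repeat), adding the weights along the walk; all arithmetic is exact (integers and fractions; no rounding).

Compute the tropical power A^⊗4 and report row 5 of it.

A^⊗2:
  [14, 9, 5, 16, 12, -8]
  [3, 3, 5, 5, 4, -8]
  [-4, -3, -6, 12, 17, -7]
  [9, 0, -2, 7, 8, -12]
  [8, 6, 8, 10, 14, -5]
  [7, -5, -3, 4, 9, -14]
A^⊗3:
  [17, 15, 17, 19, 23, 4]
  [13, 4, 6, 11, 12, -7]
  [22, 17, 13, 24, 20, 0]
  [13, 8, 8, 15, 18, -5]
  [19, 14, 11, 21, 17, -2]
  [14, 9, 5, 16, 16, -8]
A^⊗4:
  [28, 23, 20, 30, 26, 7]
  [17, 12, 12, 19, 22, -1]
  [25, 23, 25, 27, 31, 12]
  [23, 18, 16, 25, 22, 3]
  [22, 20, 22, 24, 28, 9]
  [21, 16, 17, 23, 23, 4]
Answer: row 5 of A^⊗4 = [21, 16, 17, 23, 23, 4]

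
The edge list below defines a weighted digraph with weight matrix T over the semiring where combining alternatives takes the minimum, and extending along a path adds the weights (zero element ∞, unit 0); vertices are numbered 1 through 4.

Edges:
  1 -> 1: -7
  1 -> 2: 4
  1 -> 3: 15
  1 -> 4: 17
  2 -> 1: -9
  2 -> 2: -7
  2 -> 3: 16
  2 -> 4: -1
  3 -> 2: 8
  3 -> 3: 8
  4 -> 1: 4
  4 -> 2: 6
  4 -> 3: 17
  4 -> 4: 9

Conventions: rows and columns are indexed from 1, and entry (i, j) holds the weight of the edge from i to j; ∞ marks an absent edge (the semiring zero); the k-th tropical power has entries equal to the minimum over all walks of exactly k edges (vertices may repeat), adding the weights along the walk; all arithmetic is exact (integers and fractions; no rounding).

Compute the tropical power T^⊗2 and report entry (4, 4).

T^⊗2:
  [-14, -3, 8, 3]
  [-16, -14, 6, -8]
  [-1, 1, 16, 7]
  [-3, -1, 19, 5]
Key observation: the optimum is the walk 4->2->4, with weight 6 + (-1) = 5.
Optimal value attained by: walk 4->2->4.
Answer: (T^⊗2)[4][4] = 5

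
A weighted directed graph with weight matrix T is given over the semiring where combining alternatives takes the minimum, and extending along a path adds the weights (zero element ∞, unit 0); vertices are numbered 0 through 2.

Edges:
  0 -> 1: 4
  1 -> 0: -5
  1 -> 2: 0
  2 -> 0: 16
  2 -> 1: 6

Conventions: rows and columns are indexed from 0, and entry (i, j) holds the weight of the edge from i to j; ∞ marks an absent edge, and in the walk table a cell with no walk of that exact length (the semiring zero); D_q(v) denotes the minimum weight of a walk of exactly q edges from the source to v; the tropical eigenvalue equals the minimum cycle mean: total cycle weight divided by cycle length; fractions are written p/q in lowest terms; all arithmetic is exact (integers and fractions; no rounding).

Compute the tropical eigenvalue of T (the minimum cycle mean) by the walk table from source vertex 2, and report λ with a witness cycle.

q=0: [∞, ∞, 0]
q=1: [16, 6, ∞]
q=2: [1, 20, 6]
q=3: [15, 5, 20]
Optimal cycle mean attained by: cycle 0->1->0, total 4 + (-5), length 2.
Answer: λ = -1/2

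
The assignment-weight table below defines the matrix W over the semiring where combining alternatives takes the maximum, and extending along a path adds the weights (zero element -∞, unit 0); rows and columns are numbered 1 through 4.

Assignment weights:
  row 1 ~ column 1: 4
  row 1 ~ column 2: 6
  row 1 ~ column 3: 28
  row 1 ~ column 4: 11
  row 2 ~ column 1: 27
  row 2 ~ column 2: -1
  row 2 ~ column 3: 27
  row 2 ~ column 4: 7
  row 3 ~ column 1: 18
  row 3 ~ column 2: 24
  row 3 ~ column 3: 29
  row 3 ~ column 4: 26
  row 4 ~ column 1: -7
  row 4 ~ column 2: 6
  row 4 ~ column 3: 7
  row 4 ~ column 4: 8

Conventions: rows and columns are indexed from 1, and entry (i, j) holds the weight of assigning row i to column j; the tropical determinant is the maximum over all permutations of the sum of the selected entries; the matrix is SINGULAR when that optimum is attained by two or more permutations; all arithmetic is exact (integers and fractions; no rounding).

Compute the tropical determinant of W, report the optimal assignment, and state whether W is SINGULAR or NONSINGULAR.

σ = (1, 2, 3, 4): 4 + (-1) + 29 + 8 = 40
σ = (1, 2, 4, 3): 4 + (-1) + 26 + 7 = 36
σ = (1, 3, 2, 4): 4 + 27 + 24 + 8 = 63
σ = (1, 3, 4, 2): 4 + 27 + 26 + 6 = 63
σ = (1, 4, 2, 3): 4 + 7 + 24 + 7 = 42
σ = (1, 4, 3, 2): 4 + 7 + 29 + 6 = 46
σ = (2, 1, 3, 4): 6 + 27 + 29 + 8 = 70
σ = (2, 1, 4, 3): 6 + 27 + 26 + 7 = 66
σ = (2, 3, 1, 4): 6 + 27 + 18 + 8 = 59
σ = (2, 3, 4, 1): 6 + 27 + 26 + (-7) = 52
σ = (2, 4, 1, 3): 6 + 7 + 18 + 7 = 38
σ = (2, 4, 3, 1): 6 + 7 + 29 + (-7) = 35
σ = (3, 1, 2, 4): 28 + 27 + 24 + 8 = 87
σ = (3, 1, 4, 2): 28 + 27 + 26 + 6 = 87
σ = (3, 2, 1, 4): 28 + (-1) + 18 + 8 = 53
σ = (3, 2, 4, 1): 28 + (-1) + 26 + (-7) = 46
σ = (3, 4, 1, 2): 28 + 7 + 18 + 6 = 59
σ = (3, 4, 2, 1): 28 + 7 + 24 + (-7) = 52
σ = (4, 1, 2, 3): 11 + 27 + 24 + 7 = 69
σ = (4, 1, 3, 2): 11 + 27 + 29 + 6 = 73
σ = (4, 2, 1, 3): 11 + (-1) + 18 + 7 = 35
σ = (4, 2, 3, 1): 11 + (-1) + 29 + (-7) = 32
σ = (4, 3, 1, 2): 11 + 27 + 18 + 6 = 62
σ = (4, 3, 2, 1): 11 + 27 + 24 + (-7) = 55
Optimal value attained by: σ = (3, 1, 2, 4).
Answer: det⊕(W) = 87; verdict: SINGULAR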